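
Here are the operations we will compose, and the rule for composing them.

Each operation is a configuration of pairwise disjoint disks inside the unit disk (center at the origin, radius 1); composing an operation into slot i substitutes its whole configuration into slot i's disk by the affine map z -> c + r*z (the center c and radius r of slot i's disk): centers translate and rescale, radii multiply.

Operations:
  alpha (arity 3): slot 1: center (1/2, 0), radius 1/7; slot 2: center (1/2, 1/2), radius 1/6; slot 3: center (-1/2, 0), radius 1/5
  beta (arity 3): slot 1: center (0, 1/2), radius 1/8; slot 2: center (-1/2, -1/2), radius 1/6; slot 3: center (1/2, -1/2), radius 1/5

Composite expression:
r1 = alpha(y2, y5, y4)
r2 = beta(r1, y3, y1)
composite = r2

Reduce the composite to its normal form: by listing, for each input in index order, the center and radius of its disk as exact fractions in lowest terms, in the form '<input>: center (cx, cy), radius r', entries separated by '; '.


Each y-disk chains the slot maps above it in beta; radii multiply.
y2: after 2 affine steps, its disk has center (1/16, 1/2), radius 1/56
y5: after 2 affine steps, its disk has center (1/16, 9/16), radius 1/48
y4: after 2 affine steps, its disk has center (-1/16, 1/2), radius 1/40
y3: after 1 affine step, its disk has center (-1/2, -1/2), radius 1/6
y1: after 1 affine step, its disk has center (1/2, -1/2), radius 1/5

y1: center (1/2, -1/2), radius 1/5; y2: center (1/16, 1/2), radius 1/56; y3: center (-1/2, -1/2), radius 1/6; y4: center (-1/16, 1/2), radius 1/40; y5: center (1/16, 9/16), radius 1/48


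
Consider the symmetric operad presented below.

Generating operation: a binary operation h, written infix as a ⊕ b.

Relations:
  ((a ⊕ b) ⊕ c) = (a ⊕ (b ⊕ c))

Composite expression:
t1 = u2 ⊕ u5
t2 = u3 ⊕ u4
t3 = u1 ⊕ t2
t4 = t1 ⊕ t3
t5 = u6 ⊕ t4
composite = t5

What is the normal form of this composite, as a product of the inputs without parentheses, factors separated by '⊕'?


u6 ⊕ u2 ⊕ u5 ⊕ u1 ⊕ u3 ⊕ u4

The h-tree's shape is irrelevant; the u-reading-order decides.
(u2 ⊕ u5) collapses to u2 ⊕ u5
(u3 ⊕ u4) collapses to u3 ⊕ u4
(u1 ⊕ (u3 ⊕ u4)) collapses to u1 ⊕ u3 ⊕ u4
((u2 ⊕ u5) ⊕ (u1 ⊕ (u3 ⊕ u4))) collapses to u2 ⊕ u5 ⊕ u1 ⊕ u3 ⊕ u4
(u6 ⊕ ((u2 ⊕ u5) ⊕ (u1 ⊕ (u3 ⊕ u4)))) collapses to u6 ⊕ u2 ⊕ u5 ⊕ u1 ⊕ u3 ⊕ u4


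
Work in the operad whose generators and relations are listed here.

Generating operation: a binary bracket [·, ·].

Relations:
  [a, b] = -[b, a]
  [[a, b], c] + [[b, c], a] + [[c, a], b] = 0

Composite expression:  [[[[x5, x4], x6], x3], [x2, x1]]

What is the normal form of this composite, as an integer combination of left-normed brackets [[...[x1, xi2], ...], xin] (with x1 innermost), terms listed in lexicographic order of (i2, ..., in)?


In the tensor algebra, words opening x1 carry the x1-anchored form.
Composite bracket: [[[[x5, x4], x6], x3], [x2, x1]]
Under [a, b] = ab - ba we get 32 signed associative words (2^5 = 32).
Only words starting with x1 matter:
  from x1x2x3x4x5x6, sign +1: term +[[[[[x1, x2], x3], x4], x5], x6]
  from x1x2x3x5x4x6, sign -1: term -[[[[[x1, x2], x3], x5], x4], x6]
  from x1x2x3x6x4x5, sign -1: term -[[[[[x1, x2], x3], x6], x4], x5]
  from x1x2x3x6x5x4, sign +1: term +[[[[[x1, x2], x3], x6], x5], x4]
  from x1x2x4x5x6x3, sign -1: term -[[[[[x1, x2], x4], x5], x6], x3]
  from x1x2x5x4x6x3, sign +1: term +[[[[[x1, x2], x5], x4], x6], x3]
  from x1x2x6x4x5x3, sign +1: term +[[[[[x1, x2], x6], x4], x5], x3]
  from x1x2x6x5x4x3, sign -1: term -[[[[[x1, x2], x6], x5], x4], x3]

[[[[[x1, x2], x3], x4], x5], x6] - [[[[[x1, x2], x3], x5], x4], x6] - [[[[[x1, x2], x3], x6], x4], x5] + [[[[[x1, x2], x3], x6], x5], x4] - [[[[[x1, x2], x4], x5], x6], x3] + [[[[[x1, x2], x5], x4], x6], x3] + [[[[[x1, x2], x6], x4], x5], x3] - [[[[[x1, x2], x6], x5], x4], x3]


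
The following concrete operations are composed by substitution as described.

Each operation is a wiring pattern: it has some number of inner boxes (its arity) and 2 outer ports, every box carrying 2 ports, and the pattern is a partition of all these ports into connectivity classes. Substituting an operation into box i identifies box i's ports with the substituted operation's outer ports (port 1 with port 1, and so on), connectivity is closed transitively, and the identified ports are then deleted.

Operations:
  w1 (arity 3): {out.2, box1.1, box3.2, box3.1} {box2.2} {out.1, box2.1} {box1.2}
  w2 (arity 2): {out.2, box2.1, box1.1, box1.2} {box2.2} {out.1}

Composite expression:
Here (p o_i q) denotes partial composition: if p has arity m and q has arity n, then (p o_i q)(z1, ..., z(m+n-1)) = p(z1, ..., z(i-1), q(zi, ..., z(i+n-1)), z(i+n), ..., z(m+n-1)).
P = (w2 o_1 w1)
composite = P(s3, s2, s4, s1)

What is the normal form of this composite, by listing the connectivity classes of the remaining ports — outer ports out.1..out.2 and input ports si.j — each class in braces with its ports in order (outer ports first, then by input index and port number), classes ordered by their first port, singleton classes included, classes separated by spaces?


{out.1} {out.2, s1.1, s2.1, s3.1, s4.1, s4.2} {s1.2} {s2.2} {s3.2}

Reachability decides: close wires over w2-identified ports.
stage w1: inputs (s3, s2, s4), connectivity {out.1, s2.1} {out.2, s3.1, s4.1, s4.2} {s2.2} {s3.2}, out.j its boundary
stage w2: inputs (s3, s2, s4, s1), connectivity {out.1} {out.2, s1.1, s2.1, s3.1, s4.1, s4.2} {s1.2} {s2.2} {s3.2}, out.j its boundary


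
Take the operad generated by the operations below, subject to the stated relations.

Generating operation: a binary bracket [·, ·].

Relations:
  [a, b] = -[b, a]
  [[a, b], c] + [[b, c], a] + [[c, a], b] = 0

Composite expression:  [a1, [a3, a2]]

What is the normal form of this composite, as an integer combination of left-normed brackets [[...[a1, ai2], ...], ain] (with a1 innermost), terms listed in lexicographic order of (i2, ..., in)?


Skip Jacobi rewriting: expand, keep a1-initial words, read off terms.
Composite bracket: [a1, [a3, a2]]
Each bracket splits as ab - ba, giving 4 signed words (2^2 = 4).
Only words starting with a1 matter:
  word a1a2a3 has sign -1, contributing -[[a1, a2], a3]
  word a1a3a2 has sign +1, contributing +[[a1, a3], a2]

-[[a1, a2], a3] + [[a1, a3], a2]


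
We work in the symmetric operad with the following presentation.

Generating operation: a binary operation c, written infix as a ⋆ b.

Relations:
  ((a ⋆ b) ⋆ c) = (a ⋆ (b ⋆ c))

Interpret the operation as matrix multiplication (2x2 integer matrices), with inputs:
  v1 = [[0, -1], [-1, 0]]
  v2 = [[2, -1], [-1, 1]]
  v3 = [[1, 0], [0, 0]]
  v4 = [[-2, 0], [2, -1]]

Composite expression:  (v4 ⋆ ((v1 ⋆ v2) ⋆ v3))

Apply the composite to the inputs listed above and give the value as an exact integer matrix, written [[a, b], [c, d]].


[[-2, 0], [4, 0]]

(v1 ⋆ v2) = [[1, -1], [-2, 1]]
((v1 ⋆ v2) ⋆ v3) = [[1, 0], [-2, 0]]
(v4 ⋆ ((v1 ⋆ v2) ⋆ v3)) = [[-2, 0], [4, 0]]


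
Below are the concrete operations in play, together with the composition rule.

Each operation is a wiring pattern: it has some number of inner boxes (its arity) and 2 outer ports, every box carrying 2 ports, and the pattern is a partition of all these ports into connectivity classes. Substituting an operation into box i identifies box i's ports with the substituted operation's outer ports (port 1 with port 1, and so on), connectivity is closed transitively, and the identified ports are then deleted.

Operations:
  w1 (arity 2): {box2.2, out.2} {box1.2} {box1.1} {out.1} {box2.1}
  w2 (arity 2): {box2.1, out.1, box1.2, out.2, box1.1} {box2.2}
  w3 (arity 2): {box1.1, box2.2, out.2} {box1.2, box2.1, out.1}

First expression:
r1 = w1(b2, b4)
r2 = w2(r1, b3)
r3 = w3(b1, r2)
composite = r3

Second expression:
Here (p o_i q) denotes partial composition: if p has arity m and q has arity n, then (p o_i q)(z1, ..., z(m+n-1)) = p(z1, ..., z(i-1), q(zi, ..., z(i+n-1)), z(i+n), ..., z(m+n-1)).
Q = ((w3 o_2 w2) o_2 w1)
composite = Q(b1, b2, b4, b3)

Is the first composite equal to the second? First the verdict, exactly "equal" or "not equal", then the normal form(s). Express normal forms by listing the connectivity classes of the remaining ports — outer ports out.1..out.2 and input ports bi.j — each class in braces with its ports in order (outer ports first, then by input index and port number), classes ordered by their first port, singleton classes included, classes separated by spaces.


equal; both compose to {out.1, out.2, b1.1, b1.2, b3.1, b4.2} {b2.1} {b2.2} {b3.2} {b4.1}

The first expression, normalized: {out.1, out.2, b1.1, b1.2, b3.1, b4.2} {b2.1} {b2.2} {b3.2} {b4.1}
The second expression, normalized: {out.1, out.2, b1.1, b1.2, b3.1, b4.2} {b2.1} {b2.2} {b3.2} {b4.1}
Same normal form: equal.


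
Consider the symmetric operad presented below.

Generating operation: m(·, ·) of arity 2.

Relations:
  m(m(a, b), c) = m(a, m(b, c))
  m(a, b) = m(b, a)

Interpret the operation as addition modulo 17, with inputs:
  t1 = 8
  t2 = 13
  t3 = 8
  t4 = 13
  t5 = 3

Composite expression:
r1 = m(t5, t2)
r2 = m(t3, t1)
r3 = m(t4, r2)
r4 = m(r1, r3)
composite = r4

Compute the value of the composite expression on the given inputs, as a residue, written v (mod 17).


11 (mod 17)

m(t5, t2) = 16
m(t3, t1) = 16
m(t4, m(t3, t1)) = 12
m(m(t5, t2), m(t4, m(t3, t1))) = 11


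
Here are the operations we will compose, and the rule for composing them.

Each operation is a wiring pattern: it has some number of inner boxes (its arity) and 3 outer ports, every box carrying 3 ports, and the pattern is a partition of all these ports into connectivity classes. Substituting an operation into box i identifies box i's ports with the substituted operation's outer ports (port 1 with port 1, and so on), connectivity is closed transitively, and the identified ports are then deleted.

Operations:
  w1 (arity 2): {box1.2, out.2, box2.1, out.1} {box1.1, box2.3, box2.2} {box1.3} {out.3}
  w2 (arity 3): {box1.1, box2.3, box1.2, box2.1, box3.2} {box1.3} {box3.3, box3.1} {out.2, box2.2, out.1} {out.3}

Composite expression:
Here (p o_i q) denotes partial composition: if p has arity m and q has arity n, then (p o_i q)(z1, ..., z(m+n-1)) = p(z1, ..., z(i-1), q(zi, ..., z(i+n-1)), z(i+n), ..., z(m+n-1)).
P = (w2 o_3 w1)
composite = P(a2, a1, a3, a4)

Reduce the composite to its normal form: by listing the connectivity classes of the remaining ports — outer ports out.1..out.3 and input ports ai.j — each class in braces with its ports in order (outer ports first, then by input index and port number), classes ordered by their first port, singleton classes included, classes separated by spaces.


{out.1, out.2, a1.2} {out.3} {a1.1, a1.3, a2.1, a2.2, a3.2, a4.1} {a2.3} {a3.1, a4.2, a4.3} {a3.3}


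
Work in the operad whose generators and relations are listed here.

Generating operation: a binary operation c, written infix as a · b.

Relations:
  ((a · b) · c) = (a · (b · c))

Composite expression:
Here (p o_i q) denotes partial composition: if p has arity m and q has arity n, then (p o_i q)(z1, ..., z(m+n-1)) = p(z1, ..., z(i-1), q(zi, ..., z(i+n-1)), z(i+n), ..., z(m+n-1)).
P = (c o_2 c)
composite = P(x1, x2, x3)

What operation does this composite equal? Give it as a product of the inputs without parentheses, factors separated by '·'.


Under associativity of c, the answer is the x's in reading order.
(x2 · x3) spells out as x2 · x3
(x1 · (x2 · x3)) spells out as x1 · x2 · x3

x1 · x2 · x3


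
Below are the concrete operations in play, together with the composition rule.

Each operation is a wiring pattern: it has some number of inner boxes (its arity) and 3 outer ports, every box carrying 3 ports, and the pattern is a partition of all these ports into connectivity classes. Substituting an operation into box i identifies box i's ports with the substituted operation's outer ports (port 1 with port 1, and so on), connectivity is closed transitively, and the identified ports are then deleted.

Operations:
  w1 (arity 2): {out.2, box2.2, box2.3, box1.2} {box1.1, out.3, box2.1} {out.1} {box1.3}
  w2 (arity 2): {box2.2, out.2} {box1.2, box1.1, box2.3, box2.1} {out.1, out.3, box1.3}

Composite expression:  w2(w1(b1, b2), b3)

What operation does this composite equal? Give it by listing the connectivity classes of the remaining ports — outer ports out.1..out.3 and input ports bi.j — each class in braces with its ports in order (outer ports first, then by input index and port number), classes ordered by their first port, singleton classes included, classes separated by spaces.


Connectivity passes through glued w2-boundaries; trace each wire chain.
the subtree at w1 composes to {out.1} {out.2, b1.2, b2.2, b2.3} {out.3, b1.1, b2.1} {b1.3} on (b1, b2); out.j = own outer ports
the subtree at w2 composes to {out.1, out.3, b1.1, b2.1} {out.2, b3.2} {b1.2, b2.2, b2.3, b3.1, b3.3} {b1.3} on (b1, b2, b3); out.j = own outer ports

{out.1, out.3, b1.1, b2.1} {out.2, b3.2} {b1.2, b2.2, b2.3, b3.1, b3.3} {b1.3}


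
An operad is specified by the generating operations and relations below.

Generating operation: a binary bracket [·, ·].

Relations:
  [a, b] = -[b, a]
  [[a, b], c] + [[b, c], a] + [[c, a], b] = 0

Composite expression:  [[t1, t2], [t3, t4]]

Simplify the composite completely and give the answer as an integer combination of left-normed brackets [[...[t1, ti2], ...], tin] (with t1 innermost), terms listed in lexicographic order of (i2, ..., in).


[[[t1, t2], t3], t4] - [[[t1, t2], t4], t3]

In the tensor algebra, words opening t1 carry the t1-anchored form.
Composite bracket: [[t1, t2], [t3, t4]]
The bracket unfolds into 8 signed words via [a, b] = ab - ba (2^3 = 8).
Words beginning with t1 determine it all:
  the word t1t2t3t4 carries sign +1 and contributes +[[[t1, t2], t3], t4]
  the word t1t2t4t3 carries sign -1 and contributes -[[[t1, t2], t4], t3]


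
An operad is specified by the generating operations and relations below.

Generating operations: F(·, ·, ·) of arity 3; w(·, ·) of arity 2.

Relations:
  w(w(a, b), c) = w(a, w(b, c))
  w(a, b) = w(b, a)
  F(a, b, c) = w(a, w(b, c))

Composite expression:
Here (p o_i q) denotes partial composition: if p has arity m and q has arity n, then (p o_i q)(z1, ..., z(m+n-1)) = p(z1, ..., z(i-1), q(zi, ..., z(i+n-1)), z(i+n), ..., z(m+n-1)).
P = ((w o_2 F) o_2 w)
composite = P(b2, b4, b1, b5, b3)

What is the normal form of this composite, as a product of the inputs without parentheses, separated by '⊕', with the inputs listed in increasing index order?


b1 ⊕ b2 ⊕ b3 ⊕ b4 ⊕ b5

Any arrangement under w is one operation, so sort the b-inputs.
w(b4, b1) reduces to b4 ⊕ b1
F(w(b4, b1), b5, b3) reduces to b4 ⊕ b1 ⊕ b5 ⊕ b3
w(b2, F(w(b4, b1), b5, b3)) reduces to b2 ⊕ b4 ⊕ b1 ⊕ b5 ⊕ b3
the factors in increasing index order: b1 ⊕ b2 ⊕ b3 ⊕ b4 ⊕ b5


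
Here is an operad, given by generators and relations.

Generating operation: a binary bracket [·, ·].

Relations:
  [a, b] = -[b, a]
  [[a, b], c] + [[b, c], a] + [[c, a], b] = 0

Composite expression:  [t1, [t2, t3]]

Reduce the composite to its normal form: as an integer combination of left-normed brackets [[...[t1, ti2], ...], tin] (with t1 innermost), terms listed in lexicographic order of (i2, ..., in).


[[t1, t2], t3] - [[t1, t3], t2]

Left-normed coefficients sit on the t1-initial expansion words.
Composite bracket: [t1, [t2, t3]]
Each bracket splits as ab - ba, giving 4 signed words (2^2 = 4).
Only words starting with t1 matter:
  word t1t2t3 has sign +1, contributing +[[t1, t2], t3]
  word t1t3t2 has sign -1, contributing -[[t1, t3], t2]


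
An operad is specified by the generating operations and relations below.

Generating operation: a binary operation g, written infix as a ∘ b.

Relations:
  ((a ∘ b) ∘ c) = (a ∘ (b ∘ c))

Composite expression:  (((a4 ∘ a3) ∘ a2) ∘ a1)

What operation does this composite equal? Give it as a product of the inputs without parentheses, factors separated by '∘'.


a4 ∘ a3 ∘ a2 ∘ a1

The g-tree's shape is irrelevant; the a-reading-order decides.
(a4 ∘ a3) linearizes to a4 ∘ a3
((a4 ∘ a3) ∘ a2) linearizes to a4 ∘ a3 ∘ a2
(((a4 ∘ a3) ∘ a2) ∘ a1) linearizes to a4 ∘ a3 ∘ a2 ∘ a1


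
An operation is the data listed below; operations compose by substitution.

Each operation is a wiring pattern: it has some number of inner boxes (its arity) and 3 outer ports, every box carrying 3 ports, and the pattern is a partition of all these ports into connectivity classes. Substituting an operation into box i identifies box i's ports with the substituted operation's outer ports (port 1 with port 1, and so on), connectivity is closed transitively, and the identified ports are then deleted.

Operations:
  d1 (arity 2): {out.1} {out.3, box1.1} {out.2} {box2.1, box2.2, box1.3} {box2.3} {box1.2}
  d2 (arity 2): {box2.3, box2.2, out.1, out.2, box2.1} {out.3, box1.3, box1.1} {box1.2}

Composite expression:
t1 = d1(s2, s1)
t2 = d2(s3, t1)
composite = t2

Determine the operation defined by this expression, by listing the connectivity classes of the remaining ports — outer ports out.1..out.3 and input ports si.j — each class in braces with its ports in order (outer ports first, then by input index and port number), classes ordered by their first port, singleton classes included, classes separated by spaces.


{out.1, out.2, s2.1} {out.3, s3.1, s3.3} {s1.1, s1.2, s2.3} {s1.3} {s2.2} {s3.2}

Substituting into d2 glues patterns; closure does the rest.
composing d1 on (s2, s1), with out.j its own outer ports: {out.1} {out.2} {out.3, s2.1} {s1.1, s1.2, s2.3} {s1.3} {s2.2}
composing d2 on (s3, s2, s1), with out.j its own outer ports: {out.1, out.2, s2.1} {out.3, s3.1, s3.3} {s1.1, s1.2, s2.3} {s1.3} {s2.2} {s3.2}


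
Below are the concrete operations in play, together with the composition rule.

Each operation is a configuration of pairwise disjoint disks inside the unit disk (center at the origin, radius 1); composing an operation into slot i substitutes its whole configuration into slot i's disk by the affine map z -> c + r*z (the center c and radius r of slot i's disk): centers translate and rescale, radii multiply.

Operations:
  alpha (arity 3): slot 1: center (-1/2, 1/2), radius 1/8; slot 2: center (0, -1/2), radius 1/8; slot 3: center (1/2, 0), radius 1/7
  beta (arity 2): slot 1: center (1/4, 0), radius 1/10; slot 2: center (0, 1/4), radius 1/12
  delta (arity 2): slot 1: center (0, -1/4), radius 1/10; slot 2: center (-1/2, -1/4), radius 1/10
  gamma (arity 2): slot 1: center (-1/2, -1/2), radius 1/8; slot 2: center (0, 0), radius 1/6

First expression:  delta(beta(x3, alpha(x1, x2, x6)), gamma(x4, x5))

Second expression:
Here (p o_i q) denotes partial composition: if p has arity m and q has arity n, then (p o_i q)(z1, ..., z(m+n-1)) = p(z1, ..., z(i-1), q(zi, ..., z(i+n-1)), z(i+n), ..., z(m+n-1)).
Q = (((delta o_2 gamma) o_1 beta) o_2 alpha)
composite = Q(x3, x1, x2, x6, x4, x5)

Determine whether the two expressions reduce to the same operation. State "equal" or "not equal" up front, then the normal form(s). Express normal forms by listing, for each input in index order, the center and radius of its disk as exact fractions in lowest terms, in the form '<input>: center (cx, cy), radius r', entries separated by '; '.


equal; the common form is x1: center (-1/240, -53/240), radius 1/960; x2: center (0, -11/48), radius 1/960; x3: center (1/40, -1/4), radius 1/100; x4: center (-11/20, -3/10), radius 1/80; x5: center (-1/2, -1/4), radius 1/60; x6: center (1/240, -9/40), radius 1/840

The first expression, normalized: x1: center (-1/240, -53/240), radius 1/960; x2: center (0, -11/48), radius 1/960; x3: center (1/40, -1/4), radius 1/100; x4: center (-11/20, -3/10), radius 1/80; x5: center (-1/2, -1/4), radius 1/60; x6: center (1/240, -9/40), radius 1/840
The second expression, normalized: x1: center (-1/240, -53/240), radius 1/960; x2: center (0, -11/48), radius 1/960; x3: center (1/40, -1/4), radius 1/100; x4: center (-11/20, -3/10), radius 1/80; x5: center (-1/2, -1/4), radius 1/60; x6: center (1/240, -9/40), radius 1/840
One common form — equal.


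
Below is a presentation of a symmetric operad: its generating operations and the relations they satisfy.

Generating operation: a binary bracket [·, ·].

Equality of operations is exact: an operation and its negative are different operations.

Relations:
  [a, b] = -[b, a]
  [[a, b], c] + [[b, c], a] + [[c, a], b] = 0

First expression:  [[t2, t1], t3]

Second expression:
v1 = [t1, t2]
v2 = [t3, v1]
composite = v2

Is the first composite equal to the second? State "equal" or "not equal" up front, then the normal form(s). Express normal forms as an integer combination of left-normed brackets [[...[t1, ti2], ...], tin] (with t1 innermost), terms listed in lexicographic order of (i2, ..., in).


equal; the common form is -[[t1, t2], t3]

The first composite normalizes to -[[t1, t2], t3]
The second composite normalizes to -[[t1, t2], t3]
The normal forms match — equal.


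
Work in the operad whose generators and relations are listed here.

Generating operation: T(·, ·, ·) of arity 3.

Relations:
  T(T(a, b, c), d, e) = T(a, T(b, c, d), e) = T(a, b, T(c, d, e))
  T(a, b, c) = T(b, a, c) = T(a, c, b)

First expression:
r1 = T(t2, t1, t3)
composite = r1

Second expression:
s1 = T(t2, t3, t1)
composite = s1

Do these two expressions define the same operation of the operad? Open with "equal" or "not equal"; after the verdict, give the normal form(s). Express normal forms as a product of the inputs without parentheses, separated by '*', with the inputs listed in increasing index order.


equal; both compose to t1 * t2 * t3

Normal form of the first expression: t1 * t2 * t3
Normal form of the second expression: t1 * t2 * t3
Identical normal forms: equal.


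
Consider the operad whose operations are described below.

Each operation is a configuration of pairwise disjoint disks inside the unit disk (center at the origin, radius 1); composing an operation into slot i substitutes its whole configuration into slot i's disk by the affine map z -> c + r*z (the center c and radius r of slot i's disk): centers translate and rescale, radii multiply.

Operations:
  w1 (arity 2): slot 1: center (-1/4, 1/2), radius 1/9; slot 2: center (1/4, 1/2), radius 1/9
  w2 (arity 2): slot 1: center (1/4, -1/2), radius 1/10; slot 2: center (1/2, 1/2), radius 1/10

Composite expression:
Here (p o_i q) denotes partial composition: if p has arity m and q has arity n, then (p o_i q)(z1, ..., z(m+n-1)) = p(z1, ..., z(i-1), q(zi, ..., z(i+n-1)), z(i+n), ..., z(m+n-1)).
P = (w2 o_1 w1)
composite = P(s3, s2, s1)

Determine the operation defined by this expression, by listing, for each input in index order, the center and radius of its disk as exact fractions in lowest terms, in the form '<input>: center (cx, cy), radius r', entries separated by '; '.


s1: center (1/2, 1/2), radius 1/10; s2: center (11/40, -9/20), radius 1/90; s3: center (9/40, -9/20), radius 1/90

Only the slot chain above each s matters under w2; compose those maps.
input s3: applying the 2 nested substitutions gives center (9/40, -9/20), radius 1/90
input s2: applying the 2 nested substitutions gives center (11/40, -9/20), radius 1/90
input s1: applying the 1 nested substitution gives center (1/2, 1/2), radius 1/10


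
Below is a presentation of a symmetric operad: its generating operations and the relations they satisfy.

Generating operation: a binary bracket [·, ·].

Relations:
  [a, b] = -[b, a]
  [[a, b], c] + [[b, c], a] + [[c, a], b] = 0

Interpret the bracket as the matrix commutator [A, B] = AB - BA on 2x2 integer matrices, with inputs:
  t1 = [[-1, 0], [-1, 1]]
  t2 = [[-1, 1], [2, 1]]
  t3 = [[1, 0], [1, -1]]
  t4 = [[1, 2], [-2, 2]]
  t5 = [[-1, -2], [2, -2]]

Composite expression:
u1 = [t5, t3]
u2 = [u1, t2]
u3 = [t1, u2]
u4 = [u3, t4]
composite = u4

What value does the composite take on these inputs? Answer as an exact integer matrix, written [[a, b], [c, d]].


[[28, 8], [22, -28]]

[t5, t3] = [[-2, 4], [3, 2]]
[[t5, t3], t2] = [[5, 4], [2, -5]]
[t1, [[t5, t3], t2]] = [[4, -8], [-6, -4]]
[[t1, [[t5, t3], t2]], t4] = [[28, 8], [22, -28]]


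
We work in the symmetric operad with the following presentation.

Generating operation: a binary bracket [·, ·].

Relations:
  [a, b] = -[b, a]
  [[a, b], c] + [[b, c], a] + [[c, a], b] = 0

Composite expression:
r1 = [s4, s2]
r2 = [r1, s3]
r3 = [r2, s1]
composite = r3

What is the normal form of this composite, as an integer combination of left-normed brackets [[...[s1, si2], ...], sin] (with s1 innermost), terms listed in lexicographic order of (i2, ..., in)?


[[[s1, s2], s4], s3] - [[[s1, s3], s2], s4] + [[[s1, s3], s4], s2] - [[[s1, s4], s2], s3]

Expand each bracket as ab - ba; the s1-initial words give the coefficients.
Composite bracket: [[[s4, s2], s3], s1]
Full expansion: 8 signed words from ab - ba (2^3 = 8).
Coefficients come from the s1-initial words:
  word s1s2s4s3 has sign +1, contributing +[[[s1, s2], s4], s3]
  word s1s3s2s4 has sign -1, contributing -[[[s1, s3], s2], s4]
  word s1s3s4s2 has sign +1, contributing +[[[s1, s3], s4], s2]
  word s1s4s2s3 has sign -1, contributing -[[[s1, s4], s2], s3]


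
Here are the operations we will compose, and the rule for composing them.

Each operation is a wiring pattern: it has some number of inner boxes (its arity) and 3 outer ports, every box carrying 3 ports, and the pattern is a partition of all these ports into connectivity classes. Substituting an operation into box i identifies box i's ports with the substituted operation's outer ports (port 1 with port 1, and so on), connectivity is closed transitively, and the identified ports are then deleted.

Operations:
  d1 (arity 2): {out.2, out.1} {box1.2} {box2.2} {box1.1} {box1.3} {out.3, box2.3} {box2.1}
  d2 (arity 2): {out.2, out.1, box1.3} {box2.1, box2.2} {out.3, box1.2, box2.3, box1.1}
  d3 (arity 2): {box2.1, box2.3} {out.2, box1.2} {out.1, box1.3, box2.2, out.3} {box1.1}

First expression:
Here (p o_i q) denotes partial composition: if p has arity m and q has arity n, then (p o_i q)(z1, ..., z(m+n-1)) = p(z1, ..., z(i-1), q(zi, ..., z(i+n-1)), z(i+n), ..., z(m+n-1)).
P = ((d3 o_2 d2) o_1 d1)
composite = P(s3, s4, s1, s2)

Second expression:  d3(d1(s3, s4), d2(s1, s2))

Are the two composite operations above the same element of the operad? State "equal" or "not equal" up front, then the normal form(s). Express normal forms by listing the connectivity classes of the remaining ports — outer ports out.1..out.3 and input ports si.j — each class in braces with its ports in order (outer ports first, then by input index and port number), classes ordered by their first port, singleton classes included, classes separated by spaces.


equal — both sides give {out.1, out.3, s1.1, s1.2, s1.3, s2.3, s4.3} {out.2} {s2.1, s2.2} {s3.1} {s3.2} {s3.3} {s4.1} {s4.2}

Reducing the first expression gives {out.1, out.3, s1.1, s1.2, s1.3, s2.3, s4.3} {out.2} {s2.1, s2.2} {s3.1} {s3.2} {s3.3} {s4.1} {s4.2}
Reducing the second expression gives {out.1, out.3, s1.1, s1.2, s1.3, s2.3, s4.3} {out.2} {s2.1, s2.2} {s3.1} {s3.2} {s3.3} {s4.1} {s4.2}
One common form — equal.


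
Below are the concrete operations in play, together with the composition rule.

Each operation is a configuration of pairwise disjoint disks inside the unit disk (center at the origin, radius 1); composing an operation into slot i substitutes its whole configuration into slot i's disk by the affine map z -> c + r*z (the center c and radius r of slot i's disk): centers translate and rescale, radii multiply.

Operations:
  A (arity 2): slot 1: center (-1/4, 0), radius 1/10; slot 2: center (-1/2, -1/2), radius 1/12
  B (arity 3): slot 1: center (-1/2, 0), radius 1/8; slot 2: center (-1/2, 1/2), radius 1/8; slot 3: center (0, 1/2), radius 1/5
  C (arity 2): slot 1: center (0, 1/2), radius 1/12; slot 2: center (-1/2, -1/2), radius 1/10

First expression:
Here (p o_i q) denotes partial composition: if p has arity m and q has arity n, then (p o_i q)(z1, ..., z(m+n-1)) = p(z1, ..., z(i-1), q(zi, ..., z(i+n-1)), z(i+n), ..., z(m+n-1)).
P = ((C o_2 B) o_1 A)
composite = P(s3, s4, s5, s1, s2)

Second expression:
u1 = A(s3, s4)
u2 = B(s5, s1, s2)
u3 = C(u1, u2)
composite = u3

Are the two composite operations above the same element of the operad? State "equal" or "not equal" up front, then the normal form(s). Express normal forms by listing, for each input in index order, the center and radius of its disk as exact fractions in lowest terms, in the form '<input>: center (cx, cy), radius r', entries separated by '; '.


equal; both compose to s1: center (-11/20, -9/20), radius 1/80; s2: center (-1/2, -9/20), radius 1/50; s3: center (-1/48, 1/2), radius 1/120; s4: center (-1/24, 11/24), radius 1/144; s5: center (-11/20, -1/2), radius 1/80

The first expression reduces to s1: center (-11/20, -9/20), radius 1/80; s2: center (-1/2, -9/20), radius 1/50; s3: center (-1/48, 1/2), radius 1/120; s4: center (-1/24, 11/24), radius 1/144; s5: center (-11/20, -1/2), radius 1/80
The second expression reduces to s1: center (-11/20, -9/20), radius 1/80; s2: center (-1/2, -9/20), radius 1/50; s3: center (-1/48, 1/2), radius 1/120; s4: center (-1/24, 11/24), radius 1/144; s5: center (-11/20, -1/2), radius 1/80
Same normal form: equal.


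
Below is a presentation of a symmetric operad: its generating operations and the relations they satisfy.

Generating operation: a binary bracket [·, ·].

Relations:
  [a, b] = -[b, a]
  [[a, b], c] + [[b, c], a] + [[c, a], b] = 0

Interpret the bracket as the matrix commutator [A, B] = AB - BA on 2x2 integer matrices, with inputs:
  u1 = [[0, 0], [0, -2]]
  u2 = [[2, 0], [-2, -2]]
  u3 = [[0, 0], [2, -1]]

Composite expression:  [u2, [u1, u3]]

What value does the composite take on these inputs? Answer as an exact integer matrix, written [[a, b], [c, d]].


[u1, u3] = [[0, 0], [-4, 0]]
[u2, [u1, u3]] = [[0, 0], [16, 0]]

[[0, 0], [16, 0]]


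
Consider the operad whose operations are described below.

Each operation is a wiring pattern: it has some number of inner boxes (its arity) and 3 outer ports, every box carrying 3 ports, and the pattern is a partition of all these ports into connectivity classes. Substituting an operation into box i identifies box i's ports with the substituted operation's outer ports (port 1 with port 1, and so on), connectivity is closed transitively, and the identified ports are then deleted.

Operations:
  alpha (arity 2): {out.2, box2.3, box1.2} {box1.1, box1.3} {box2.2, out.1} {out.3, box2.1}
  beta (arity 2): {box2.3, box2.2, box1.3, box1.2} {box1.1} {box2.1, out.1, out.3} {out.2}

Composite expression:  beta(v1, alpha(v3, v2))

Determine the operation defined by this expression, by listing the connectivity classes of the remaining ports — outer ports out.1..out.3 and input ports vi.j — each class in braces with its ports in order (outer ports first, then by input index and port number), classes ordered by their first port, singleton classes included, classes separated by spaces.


{out.1, out.3, v2.2} {out.2} {v1.1} {v1.2, v1.3, v2.1, v2.3, v3.2} {v3.1, v3.3}

Substituting into beta glues patterns; closure does the rest.
after alpha, the pattern on (v3, v2) reads {out.1, v2.2} {out.2, v2.3, v3.2} {out.3, v2.1} {v3.1, v3.3} (out.j = its outer ports)
after beta, the pattern on (v1, v3, v2) reads {out.1, out.3, v2.2} {out.2} {v1.1} {v1.2, v1.3, v2.1, v2.3, v3.2} {v3.1, v3.3} (out.j = its outer ports)


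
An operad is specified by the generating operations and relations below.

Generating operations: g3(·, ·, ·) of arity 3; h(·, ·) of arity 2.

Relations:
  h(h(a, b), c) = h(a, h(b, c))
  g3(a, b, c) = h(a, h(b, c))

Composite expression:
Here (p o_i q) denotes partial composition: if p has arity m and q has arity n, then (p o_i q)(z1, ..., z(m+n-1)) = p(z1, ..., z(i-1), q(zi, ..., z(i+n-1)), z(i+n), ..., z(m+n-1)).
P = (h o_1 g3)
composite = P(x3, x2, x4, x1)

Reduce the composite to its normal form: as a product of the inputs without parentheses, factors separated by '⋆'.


x3 ⋆ x2 ⋆ x4 ⋆ x1

Every regrouping of h is equal, so read the x-inputs in written order.
g3(x3, x2, x4) spells out as x3 ⋆ x2 ⋆ x4
h(g3(x3, x2, x4), x1) spells out as x3 ⋆ x2 ⋆ x4 ⋆ x1


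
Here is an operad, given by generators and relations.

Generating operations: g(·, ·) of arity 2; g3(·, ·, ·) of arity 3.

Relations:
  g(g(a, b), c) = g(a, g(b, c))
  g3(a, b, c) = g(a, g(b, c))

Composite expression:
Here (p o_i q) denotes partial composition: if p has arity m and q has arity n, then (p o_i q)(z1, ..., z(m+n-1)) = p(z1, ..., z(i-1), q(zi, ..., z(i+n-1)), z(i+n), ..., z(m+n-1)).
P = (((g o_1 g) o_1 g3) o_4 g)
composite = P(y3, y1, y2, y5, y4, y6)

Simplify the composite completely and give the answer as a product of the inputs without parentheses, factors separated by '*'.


y3 * y1 * y2 * y5 * y4 * y6

Under associativity of g, the answer is the y's in reading order.
g3(y3, y1, y2) linearizes to y3 * y1 * y2
g(y5, y4) linearizes to y5 * y4
g(g3(y3, y1, y2), g(y5, y4)) linearizes to y3 * y1 * y2 * y5 * y4
g(g(g3(y3, y1, y2), g(y5, y4)), y6) linearizes to y3 * y1 * y2 * y5 * y4 * y6


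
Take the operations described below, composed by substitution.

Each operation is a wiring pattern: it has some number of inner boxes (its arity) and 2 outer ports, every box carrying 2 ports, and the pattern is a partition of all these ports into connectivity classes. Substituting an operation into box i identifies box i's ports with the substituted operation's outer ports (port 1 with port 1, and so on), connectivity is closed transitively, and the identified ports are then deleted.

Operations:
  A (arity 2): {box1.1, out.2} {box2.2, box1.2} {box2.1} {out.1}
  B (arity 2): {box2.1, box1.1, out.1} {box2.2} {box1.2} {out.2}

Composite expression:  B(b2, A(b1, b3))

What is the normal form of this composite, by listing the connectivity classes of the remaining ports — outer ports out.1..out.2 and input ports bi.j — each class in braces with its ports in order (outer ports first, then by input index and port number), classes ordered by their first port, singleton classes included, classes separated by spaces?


{out.1, b2.1} {out.2} {b1.1} {b1.2, b3.2} {b2.2} {b3.1}

Treat the ports identified at B as solder joints: merge, then drop.
composing A on (b1, b3), with out.j its own outer ports: {out.1} {out.2, b1.1} {b1.2, b3.2} {b3.1}
composing B on (b2, b1, b3), with out.j its own outer ports: {out.1, b2.1} {out.2} {b1.1} {b1.2, b3.2} {b2.2} {b3.1}


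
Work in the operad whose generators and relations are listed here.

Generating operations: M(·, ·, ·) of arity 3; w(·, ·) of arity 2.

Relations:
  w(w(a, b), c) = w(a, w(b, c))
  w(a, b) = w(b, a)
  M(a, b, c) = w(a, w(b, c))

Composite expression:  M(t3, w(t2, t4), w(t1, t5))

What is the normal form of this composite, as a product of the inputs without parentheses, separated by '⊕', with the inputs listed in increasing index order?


t1 ⊕ t2 ⊕ t3 ⊕ t4 ⊕ t5


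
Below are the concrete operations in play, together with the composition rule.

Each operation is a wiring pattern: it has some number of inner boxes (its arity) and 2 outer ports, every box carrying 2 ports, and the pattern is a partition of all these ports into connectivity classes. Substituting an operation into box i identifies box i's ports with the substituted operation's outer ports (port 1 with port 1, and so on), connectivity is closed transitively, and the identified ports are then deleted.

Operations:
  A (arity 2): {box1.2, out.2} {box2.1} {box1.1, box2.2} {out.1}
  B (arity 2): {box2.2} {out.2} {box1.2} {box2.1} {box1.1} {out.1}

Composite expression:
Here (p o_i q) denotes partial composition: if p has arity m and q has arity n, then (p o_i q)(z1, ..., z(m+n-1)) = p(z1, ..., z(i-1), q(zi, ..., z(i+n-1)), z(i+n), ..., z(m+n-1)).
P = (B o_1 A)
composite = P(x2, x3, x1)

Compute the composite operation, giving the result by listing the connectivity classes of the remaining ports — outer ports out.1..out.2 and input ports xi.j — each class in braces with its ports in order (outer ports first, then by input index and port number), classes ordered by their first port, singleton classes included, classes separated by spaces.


{out.1} {out.2} {x1.1} {x1.2} {x2.1, x3.2} {x2.2} {x3.1}

Reachability decides: close wires over B-identified ports.
composing A on (x2, x3), with out.j its own outer ports: {out.1} {out.2, x2.2} {x2.1, x3.2} {x3.1}
composing B on (x2, x3, x1), with out.j its own outer ports: {out.1} {out.2} {x1.1} {x1.2} {x2.1, x3.2} {x2.2} {x3.1}


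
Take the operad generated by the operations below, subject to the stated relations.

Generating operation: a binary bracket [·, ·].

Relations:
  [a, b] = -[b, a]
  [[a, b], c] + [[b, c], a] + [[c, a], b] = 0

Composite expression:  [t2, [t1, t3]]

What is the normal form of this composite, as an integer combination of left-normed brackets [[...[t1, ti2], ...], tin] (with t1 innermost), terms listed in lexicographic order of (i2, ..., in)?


Antisymmetry and Jacobi reduce to t1-anchored left-normed brackets.
Composite bracket: [t2, [t1, t3]]
Each bracket splits as ab - ba, giving 4 signed words (2^2 = 4).
Collect the words opening with t1:
  t1t3t2 (sign -1) contributes -[[t1, t3], t2]

-[[t1, t3], t2]


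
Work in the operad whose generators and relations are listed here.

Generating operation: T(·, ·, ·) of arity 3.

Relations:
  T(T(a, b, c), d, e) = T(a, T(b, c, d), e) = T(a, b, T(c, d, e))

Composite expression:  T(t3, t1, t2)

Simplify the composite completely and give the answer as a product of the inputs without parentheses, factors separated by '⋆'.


t3 ⋆ t1 ⋆ t2

All parenthesizations of T agree; list the t-inputs left to right.
T(t3, t1, t2) reduces to t3 ⋆ t1 ⋆ t2


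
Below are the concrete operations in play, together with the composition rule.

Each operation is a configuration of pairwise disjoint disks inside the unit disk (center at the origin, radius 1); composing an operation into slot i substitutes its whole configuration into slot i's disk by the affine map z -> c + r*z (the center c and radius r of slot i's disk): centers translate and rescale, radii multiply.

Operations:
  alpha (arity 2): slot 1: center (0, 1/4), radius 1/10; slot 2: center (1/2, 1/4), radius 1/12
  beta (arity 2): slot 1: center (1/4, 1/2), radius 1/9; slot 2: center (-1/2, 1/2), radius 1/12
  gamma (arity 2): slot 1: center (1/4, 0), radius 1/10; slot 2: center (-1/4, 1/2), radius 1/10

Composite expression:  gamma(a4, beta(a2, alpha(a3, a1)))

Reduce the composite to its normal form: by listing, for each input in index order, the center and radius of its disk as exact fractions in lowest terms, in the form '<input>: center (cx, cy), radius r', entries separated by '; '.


a1: center (-71/240, 53/96), radius 1/1440; a2: center (-9/40, 11/20), radius 1/90; a3: center (-3/10, 53/96), radius 1/1200; a4: center (1/4, 0), radius 1/10

Each a-disk chains the slot maps above it in gamma; radii multiply.
tracing a4 down its 1-map path: center (1/4, 0), radius 1/10
tracing a2 down its 2-map path: center (-9/40, 11/20), radius 1/90
tracing a3 down its 3-map path: center (-3/10, 53/96), radius 1/1200
tracing a1 down its 3-map path: center (-71/240, 53/96), radius 1/1440


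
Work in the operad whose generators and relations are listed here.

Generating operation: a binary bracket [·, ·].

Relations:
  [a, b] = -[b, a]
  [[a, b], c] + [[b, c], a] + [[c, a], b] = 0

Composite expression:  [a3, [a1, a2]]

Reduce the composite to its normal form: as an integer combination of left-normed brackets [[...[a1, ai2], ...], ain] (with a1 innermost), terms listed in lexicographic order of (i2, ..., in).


In the tensor algebra, words opening a1 carry the a1-anchored form.
Composite bracket: [a3, [a1, a2]]
Applying ab - ba throughout gives 4 signed words (2^2 = 4).
Words beginning with a1 determine it all:
  word a1a2a3 has sign -1, contributing -[[a1, a2], a3]

-[[a1, a2], a3]


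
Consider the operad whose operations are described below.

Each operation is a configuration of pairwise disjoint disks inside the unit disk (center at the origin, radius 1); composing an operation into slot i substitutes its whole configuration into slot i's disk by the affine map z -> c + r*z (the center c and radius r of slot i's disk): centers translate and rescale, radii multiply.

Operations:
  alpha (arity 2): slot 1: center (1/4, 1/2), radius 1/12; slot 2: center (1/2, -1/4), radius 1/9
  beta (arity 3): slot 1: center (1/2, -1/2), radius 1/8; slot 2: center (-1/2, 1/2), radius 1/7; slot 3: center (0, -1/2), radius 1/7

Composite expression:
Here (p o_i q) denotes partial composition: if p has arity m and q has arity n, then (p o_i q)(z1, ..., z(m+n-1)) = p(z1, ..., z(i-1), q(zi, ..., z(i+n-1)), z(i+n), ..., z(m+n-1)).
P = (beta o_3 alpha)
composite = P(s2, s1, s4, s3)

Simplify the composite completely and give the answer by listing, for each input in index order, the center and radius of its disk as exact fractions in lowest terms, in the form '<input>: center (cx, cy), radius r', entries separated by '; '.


Each s-disk chains the slot maps above it in beta; radii multiply.
s2: after 1 affine step, its disk has center (1/2, -1/2), radius 1/8
s1: after 1 affine step, its disk has center (-1/2, 1/2), radius 1/7
s4: after 2 affine steps, its disk has center (1/28, -3/7), radius 1/84
s3: after 2 affine steps, its disk has center (1/14, -15/28), radius 1/63

s1: center (-1/2, 1/2), radius 1/7; s2: center (1/2, -1/2), radius 1/8; s3: center (1/14, -15/28), radius 1/63; s4: center (1/28, -3/7), radius 1/84
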